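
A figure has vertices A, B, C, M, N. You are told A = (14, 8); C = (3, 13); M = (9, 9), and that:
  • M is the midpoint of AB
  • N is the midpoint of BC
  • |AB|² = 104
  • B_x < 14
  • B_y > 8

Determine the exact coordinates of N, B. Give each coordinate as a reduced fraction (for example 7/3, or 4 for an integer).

1. B_x = 4  [B = 2·M−A = 2·(9, 9)−(14, 8)]
2. B_y = 10  [B = 2·M−A = 2·(9, 9)−(14, 8)]
   so B = (4, 10)
3. N_x = 7/2  [2·N = B+C = (4, 10)+(3, 13)]
4. N_y = 23/2  [2·N = B+C = (4, 10)+(3, 13)]
   so N = (7/2, 23/2)

N = (7/2, 23/2)
B = (4, 10)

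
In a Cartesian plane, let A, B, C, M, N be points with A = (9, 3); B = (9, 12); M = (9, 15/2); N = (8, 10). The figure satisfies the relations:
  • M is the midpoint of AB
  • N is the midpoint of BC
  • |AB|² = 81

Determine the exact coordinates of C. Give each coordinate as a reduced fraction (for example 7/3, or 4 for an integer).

C = (7, 8)

1. C_x = 7  [C = 2·N−B = 2·(8, 10)−(9, 12)]
2. C_y = 8  [C = 2·N−B = 2·(8, 10)−(9, 12)]
   so C = (7, 8)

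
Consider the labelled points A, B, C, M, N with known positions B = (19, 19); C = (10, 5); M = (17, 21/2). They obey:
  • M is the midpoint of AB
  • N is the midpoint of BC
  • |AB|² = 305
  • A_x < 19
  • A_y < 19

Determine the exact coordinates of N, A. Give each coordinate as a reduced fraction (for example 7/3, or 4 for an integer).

1. A_x = 15  [A = 2·M−B = 2·(17, 21/2)−(19, 19)]
2. A_y = 2  [A = 2·M−B = 2·(17, 21/2)−(19, 19)]
   so A = (15, 2)
3. N_x = 29/2  [2·N = B+C = (19, 19)+(10, 5)]
4. N_y = 12  [2·N = B+C = (19, 19)+(10, 5)]
   so N = (29/2, 12)

N = (29/2, 12)
A = (15, 2)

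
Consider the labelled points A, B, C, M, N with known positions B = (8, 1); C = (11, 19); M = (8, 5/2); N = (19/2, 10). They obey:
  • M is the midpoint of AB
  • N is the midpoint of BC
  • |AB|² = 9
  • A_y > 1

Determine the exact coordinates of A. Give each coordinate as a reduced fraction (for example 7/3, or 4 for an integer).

A = (8, 4)

1. A_x = 8  [A = 2·M−B = 2·(8, 5/2)−(8, 1)]
2. A_y = 4  [A = 2·M−B = 2·(8, 5/2)−(8, 1)]
   so A = (8, 4)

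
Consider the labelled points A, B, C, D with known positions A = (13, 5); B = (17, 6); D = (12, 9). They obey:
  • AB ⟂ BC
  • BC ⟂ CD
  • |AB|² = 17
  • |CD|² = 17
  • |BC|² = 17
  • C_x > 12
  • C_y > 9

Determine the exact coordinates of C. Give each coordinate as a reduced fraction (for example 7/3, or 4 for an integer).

1. C_x = 16  [[AB ⟂ BC ⇒ 4x+1y-74=0] ∩ [|C−(12, 9)|²=17]]
2. C_y = 10  [[AB ⟂ BC ⇒ 4x+1y-74=0] ∩ [|C−(12, 9)|²=17]]
   so C = (16, 10)

C = (16, 10)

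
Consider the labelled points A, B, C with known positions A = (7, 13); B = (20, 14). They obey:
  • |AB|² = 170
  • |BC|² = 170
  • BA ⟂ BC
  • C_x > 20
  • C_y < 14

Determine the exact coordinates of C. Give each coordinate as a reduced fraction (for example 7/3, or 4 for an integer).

1. C_x = 21  [[BA ⟂ BC ⇒ -13x-1y+274=0] ∩ [|C−(20, 14)|²=170]]
2. C_y = 1  [[BA ⟂ BC ⇒ -13x-1y+274=0] ∩ [|C−(20, 14)|²=170]]
   so C = (21, 1)

C = (21, 1)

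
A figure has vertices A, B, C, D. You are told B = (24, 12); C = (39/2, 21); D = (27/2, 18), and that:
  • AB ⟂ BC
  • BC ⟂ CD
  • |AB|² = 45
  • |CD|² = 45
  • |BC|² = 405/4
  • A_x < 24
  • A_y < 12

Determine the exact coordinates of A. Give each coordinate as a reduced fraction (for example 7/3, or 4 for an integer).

A = (18, 9)

1. A_x = 18  [[AB ⟂ BC ⇒ 9/2x-9y=0] ∩ [|A−(24, 12)|²=45]]
2. A_y = 9  [[AB ⟂ BC ⇒ 9/2x-9y=0] ∩ [|A−(24, 12)|²=45]]
   so A = (18, 9)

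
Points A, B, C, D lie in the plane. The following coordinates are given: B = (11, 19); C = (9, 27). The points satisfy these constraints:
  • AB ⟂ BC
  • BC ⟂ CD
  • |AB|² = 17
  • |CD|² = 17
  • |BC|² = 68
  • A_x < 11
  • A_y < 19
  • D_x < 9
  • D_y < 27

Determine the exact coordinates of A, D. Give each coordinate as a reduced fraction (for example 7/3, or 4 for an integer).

A = (7, 18)
D = (5, 26)

1. A_x = 7  [[AB ⟂ BC ⇒ 2x-8y+130=0] ∩ [|A−(11, 19)|²=17]]
2. A_y = 18  [[AB ⟂ BC ⇒ 2x-8y+130=0] ∩ [|A−(11, 19)|²=17]]
   so A = (7, 18)
3. D_x = 5  [[BC ⟂ CD ⇒ -2x+8y-198=0] ∩ [|D−(9, 27)|²=17]]
4. D_y = 26  [[BC ⟂ CD ⇒ -2x+8y-198=0] ∩ [|D−(9, 27)|²=17]]
   so D = (5, 26)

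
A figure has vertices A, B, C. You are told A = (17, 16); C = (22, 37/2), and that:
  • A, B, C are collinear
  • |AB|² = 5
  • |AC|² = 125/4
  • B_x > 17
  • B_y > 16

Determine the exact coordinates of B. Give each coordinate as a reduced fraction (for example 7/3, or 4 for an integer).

B = (19, 17)

1. B_x = 19  [[A, B, C are collinear ⇒ 5/2x-5y+75/2=0] ∩ [|B−(17, 16)|²=5]]
2. B_y = 17  [[A, B, C are collinear ⇒ 5/2x-5y+75/2=0] ∩ [|B−(17, 16)|²=5]]
   so B = (19, 17)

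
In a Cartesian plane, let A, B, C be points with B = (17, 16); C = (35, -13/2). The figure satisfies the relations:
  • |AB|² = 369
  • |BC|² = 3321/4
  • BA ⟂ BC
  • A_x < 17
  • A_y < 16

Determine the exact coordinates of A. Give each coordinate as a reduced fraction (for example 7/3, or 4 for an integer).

A = (2, 4)

1. A_x = 2  [[BA ⟂ BC ⇒ 18x-45/2y+54=0] ∩ [|A−(17, 16)|²=369]]
2. A_y = 4  [[BA ⟂ BC ⇒ 18x-45/2y+54=0] ∩ [|A−(17, 16)|²=369]]
   so A = (2, 4)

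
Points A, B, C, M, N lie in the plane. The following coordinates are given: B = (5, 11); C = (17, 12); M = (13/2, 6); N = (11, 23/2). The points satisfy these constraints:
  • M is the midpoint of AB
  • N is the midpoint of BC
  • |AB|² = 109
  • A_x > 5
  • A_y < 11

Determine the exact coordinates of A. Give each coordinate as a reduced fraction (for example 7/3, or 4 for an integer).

1. A_x = 8  [A = 2·M−B = 2·(13/2, 6)−(5, 11)]
2. A_y = 1  [A = 2·M−B = 2·(13/2, 6)−(5, 11)]
   so A = (8, 1)

A = (8, 1)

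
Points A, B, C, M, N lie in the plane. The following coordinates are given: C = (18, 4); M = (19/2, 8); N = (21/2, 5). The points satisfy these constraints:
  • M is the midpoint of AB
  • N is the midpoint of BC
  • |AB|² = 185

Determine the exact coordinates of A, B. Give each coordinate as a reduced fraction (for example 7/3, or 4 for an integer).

A = (16, 10)
B = (3, 6)

1. B_x = 3  [B = 2·N−C = 2·(21/2, 5)−(18, 4)]
2. B_y = 6  [B = 2·N−C = 2·(21/2, 5)−(18, 4)]
   so B = (3, 6)
3. A_x = 16  [A = 2·M−B = 2·(19/2, 8)−(3, 6)]
4. A_y = 10  [A = 2·M−B = 2·(19/2, 8)−(3, 6)]
   so A = (16, 10)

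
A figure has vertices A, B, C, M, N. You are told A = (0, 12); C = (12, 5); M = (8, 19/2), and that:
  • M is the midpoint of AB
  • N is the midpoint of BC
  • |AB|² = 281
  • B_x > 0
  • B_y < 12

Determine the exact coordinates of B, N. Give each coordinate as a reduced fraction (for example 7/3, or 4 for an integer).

1. B_x = 16  [B = 2·M−A = 2·(8, 19/2)−(0, 12)]
2. B_y = 7  [B = 2·M−A = 2·(8, 19/2)−(0, 12)]
   so B = (16, 7)
3. N_x = 14  [2·N = B+C = (16, 7)+(12, 5)]
4. N_y = 6  [2·N = B+C = (16, 7)+(12, 5)]
   so N = (14, 6)

B = (16, 7)
N = (14, 6)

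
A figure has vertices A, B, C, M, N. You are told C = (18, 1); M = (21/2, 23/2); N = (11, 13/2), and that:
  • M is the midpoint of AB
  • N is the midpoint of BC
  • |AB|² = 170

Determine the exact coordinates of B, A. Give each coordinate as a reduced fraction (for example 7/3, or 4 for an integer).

B = (4, 12)
A = (17, 11)

1. B_x = 4  [B = 2·N−C = 2·(11, 13/2)−(18, 1)]
2. B_y = 12  [B = 2·N−C = 2·(11, 13/2)−(18, 1)]
   so B = (4, 12)
3. A_x = 17  [A = 2·M−B = 2·(21/2, 23/2)−(4, 12)]
4. A_y = 11  [A = 2·M−B = 2·(21/2, 23/2)−(4, 12)]
   so A = (17, 11)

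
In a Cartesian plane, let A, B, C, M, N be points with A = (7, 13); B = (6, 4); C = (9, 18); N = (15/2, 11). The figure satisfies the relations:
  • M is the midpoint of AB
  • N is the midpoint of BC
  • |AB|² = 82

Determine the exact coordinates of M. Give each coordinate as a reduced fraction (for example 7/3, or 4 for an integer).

1. M_x = 13/2  [2·M = A+B = (7, 13)+(6, 4)]
2. M_y = 17/2  [2·M = A+B = (7, 13)+(6, 4)]
   so M = (13/2, 17/2)

M = (13/2, 17/2)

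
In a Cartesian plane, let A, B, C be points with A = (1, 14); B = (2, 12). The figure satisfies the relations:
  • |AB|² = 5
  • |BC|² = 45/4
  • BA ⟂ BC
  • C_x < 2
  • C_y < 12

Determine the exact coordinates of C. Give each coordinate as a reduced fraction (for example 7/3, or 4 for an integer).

1. C_x = -1  [[BA ⟂ BC ⇒ -1x+2y-22=0] ∩ [|C−(2, 12)|²=45/4]]
2. C_y = 21/2  [[BA ⟂ BC ⇒ -1x+2y-22=0] ∩ [|C−(2, 12)|²=45/4]]
   so C = (-1, 21/2)

C = (-1, 21/2)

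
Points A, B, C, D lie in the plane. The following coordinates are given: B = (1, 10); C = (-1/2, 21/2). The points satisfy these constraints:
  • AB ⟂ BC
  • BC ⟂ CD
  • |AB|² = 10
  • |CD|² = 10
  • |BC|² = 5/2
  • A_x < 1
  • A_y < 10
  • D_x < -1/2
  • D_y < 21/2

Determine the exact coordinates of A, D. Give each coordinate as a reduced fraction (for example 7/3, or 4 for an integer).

1. A_x = 0  [[AB ⟂ BC ⇒ 3/2x-1/2y+7/2=0] ∩ [|A−(1, 10)|²=10]]
2. A_y = 7  [[AB ⟂ BC ⇒ 3/2x-1/2y+7/2=0] ∩ [|A−(1, 10)|²=10]]
   so A = (0, 7)
3. D_x = -3/2  [[BC ⟂ CD ⇒ -3/2x+1/2y-6=0] ∩ [|D−(-1/2, 21/2)|²=10]]
4. D_y = 15/2  [[BC ⟂ CD ⇒ -3/2x+1/2y-6=0] ∩ [|D−(-1/2, 21/2)|²=10]]
   so D = (-3/2, 15/2)

A = (0, 7)
D = (-3/2, 15/2)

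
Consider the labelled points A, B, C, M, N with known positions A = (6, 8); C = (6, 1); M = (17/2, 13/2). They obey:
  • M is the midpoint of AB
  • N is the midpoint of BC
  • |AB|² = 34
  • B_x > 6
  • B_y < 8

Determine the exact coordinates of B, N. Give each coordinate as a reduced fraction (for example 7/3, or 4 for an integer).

1. B_x = 11  [B = 2·M−A = 2·(17/2, 13/2)−(6, 8)]
2. B_y = 5  [B = 2·M−A = 2·(17/2, 13/2)−(6, 8)]
   so B = (11, 5)
3. N_x = 17/2  [2·N = B+C = (11, 5)+(6, 1)]
4. N_y = 3  [2·N = B+C = (11, 5)+(6, 1)]
   so N = (17/2, 3)

B = (11, 5)
N = (17/2, 3)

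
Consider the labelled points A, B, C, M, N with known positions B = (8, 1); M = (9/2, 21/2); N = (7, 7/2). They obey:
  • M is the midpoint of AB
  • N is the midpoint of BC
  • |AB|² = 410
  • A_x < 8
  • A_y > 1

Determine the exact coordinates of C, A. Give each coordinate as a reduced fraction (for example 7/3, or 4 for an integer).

1. A_x = 1  [A = 2·M−B = 2·(9/2, 21/2)−(8, 1)]
2. A_y = 20  [A = 2·M−B = 2·(9/2, 21/2)−(8, 1)]
   so A = (1, 20)
3. C_x = 6  [C = 2·N−B = 2·(7, 7/2)−(8, 1)]
4. C_y = 6  [C = 2·N−B = 2·(7, 7/2)−(8, 1)]
   so C = (6, 6)

C = (6, 6)
A = (1, 20)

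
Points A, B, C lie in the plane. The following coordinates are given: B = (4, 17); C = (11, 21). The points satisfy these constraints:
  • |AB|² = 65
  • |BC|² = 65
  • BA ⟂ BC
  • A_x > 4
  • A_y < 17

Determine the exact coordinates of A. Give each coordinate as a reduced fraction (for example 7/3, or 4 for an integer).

1. A_x = 8  [[BA ⟂ BC ⇒ 7x+4y-96=0] ∩ [|A−(4, 17)|²=65]]
2. A_y = 10  [[BA ⟂ BC ⇒ 7x+4y-96=0] ∩ [|A−(4, 17)|²=65]]
   so A = (8, 10)

A = (8, 10)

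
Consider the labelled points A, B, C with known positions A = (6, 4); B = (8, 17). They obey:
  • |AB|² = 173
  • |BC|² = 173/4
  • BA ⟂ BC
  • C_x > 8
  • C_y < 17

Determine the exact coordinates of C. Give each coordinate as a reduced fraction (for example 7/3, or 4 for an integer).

C = (29/2, 16)

1. C_x = 29/2  [[BA ⟂ BC ⇒ -2x-13y+237=0] ∩ [|C−(8, 17)|²=173/4]]
2. C_y = 16  [[BA ⟂ BC ⇒ -2x-13y+237=0] ∩ [|C−(8, 17)|²=173/4]]
   so C = (29/2, 16)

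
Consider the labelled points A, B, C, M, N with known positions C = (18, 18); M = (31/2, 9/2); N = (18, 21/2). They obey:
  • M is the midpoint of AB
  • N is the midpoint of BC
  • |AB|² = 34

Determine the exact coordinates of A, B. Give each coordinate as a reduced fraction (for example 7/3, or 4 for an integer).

1. B_x = 18  [B = 2·N−C = 2·(18, 21/2)−(18, 18)]
2. B_y = 3  [B = 2·N−C = 2·(18, 21/2)−(18, 18)]
   so B = (18, 3)
3. A_x = 13  [A = 2·M−B = 2·(31/2, 9/2)−(18, 3)]
4. A_y = 6  [A = 2·M−B = 2·(31/2, 9/2)−(18, 3)]
   so A = (13, 6)

A = (13, 6)
B = (18, 3)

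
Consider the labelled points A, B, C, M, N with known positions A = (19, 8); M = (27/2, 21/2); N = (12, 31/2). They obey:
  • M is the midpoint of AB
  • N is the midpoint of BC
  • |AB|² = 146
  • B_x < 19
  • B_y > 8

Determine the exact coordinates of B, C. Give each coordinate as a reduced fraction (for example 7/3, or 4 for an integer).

1. B_x = 8  [B = 2·M−A = 2·(27/2, 21/2)−(19, 8)]
2. B_y = 13  [B = 2·M−A = 2·(27/2, 21/2)−(19, 8)]
   so B = (8, 13)
3. C_x = 16  [C = 2·N−B = 2·(12, 31/2)−(8, 13)]
4. C_y = 18  [C = 2·N−B = 2·(12, 31/2)−(8, 13)]
   so C = (16, 18)

B = (8, 13)
C = (16, 18)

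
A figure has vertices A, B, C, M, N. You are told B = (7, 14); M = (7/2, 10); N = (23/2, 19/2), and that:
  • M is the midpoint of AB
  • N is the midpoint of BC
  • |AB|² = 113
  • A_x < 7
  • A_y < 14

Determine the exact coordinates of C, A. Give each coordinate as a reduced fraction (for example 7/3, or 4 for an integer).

1. A_x = 0  [A = 2·M−B = 2·(7/2, 10)−(7, 14)]
2. A_y = 6  [A = 2·M−B = 2·(7/2, 10)−(7, 14)]
   so A = (0, 6)
3. C_x = 16  [C = 2·N−B = 2·(23/2, 19/2)−(7, 14)]
4. C_y = 5  [C = 2·N−B = 2·(23/2, 19/2)−(7, 14)]
   so C = (16, 5)

C = (16, 5)
A = (0, 6)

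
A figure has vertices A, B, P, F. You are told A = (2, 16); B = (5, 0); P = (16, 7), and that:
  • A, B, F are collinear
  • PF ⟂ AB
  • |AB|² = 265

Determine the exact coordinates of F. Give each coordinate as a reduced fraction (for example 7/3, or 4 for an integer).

1. F_x = 1088/265  [[A, B, F are collinear ⇒ 16x+3y-80=0] ∩ [PF ⟂ AB ⇒ 3x-16y+64=0]]
2. F_y = 1264/265  [[A, B, F are collinear ⇒ 16x+3y-80=0] ∩ [PF ⟂ AB ⇒ 3x-16y+64=0]]
   so F = (1088/265, 1264/265)

F = (1088/265, 1264/265)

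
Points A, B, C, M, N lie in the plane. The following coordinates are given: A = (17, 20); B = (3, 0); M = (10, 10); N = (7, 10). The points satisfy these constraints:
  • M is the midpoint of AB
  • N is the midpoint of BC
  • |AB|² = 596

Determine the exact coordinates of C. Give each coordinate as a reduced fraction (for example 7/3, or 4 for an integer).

1. C_x = 11  [C = 2·N−B = 2·(7, 10)−(3, 0)]
2. C_y = 20  [C = 2·N−B = 2·(7, 10)−(3, 0)]
   so C = (11, 20)

C = (11, 20)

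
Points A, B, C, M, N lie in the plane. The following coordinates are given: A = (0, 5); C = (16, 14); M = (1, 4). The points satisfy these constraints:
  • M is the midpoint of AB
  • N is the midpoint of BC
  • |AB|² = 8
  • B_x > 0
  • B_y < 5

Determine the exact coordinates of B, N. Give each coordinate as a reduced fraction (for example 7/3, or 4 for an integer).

B = (2, 3)
N = (9, 17/2)

1. B_x = 2  [B = 2·M−A = 2·(1, 4)−(0, 5)]
2. B_y = 3  [B = 2·M−A = 2·(1, 4)−(0, 5)]
   so B = (2, 3)
3. N_x = 9  [2·N = B+C = (2, 3)+(16, 14)]
4. N_y = 17/2  [2·N = B+C = (2, 3)+(16, 14)]
   so N = (9, 17/2)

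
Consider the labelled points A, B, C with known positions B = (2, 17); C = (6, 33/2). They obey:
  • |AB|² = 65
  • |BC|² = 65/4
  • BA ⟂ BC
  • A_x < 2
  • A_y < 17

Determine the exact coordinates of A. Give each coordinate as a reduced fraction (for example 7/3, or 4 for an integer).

A = (1, 9)

1. A_x = 1  [[BA ⟂ BC ⇒ 4x-1/2y+1/2=0] ∩ [|A−(2, 17)|²=65]]
2. A_y = 9  [[BA ⟂ BC ⇒ 4x-1/2y+1/2=0] ∩ [|A−(2, 17)|²=65]]
   so A = (1, 9)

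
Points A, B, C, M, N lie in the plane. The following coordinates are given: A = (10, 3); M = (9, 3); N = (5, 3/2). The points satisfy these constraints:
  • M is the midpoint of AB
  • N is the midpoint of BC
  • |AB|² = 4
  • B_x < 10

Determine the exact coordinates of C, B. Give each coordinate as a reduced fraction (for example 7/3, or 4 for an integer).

1. B_x = 8  [B = 2·M−A = 2·(9, 3)−(10, 3)]
2. B_y = 3  [B = 2·M−A = 2·(9, 3)−(10, 3)]
   so B = (8, 3)
3. C_x = 2  [C = 2·N−B = 2·(5, 3/2)−(8, 3)]
4. C_y = 0  [C = 2·N−B = 2·(5, 3/2)−(8, 3)]
   so C = (2, 0)

C = (2, 0)
B = (8, 3)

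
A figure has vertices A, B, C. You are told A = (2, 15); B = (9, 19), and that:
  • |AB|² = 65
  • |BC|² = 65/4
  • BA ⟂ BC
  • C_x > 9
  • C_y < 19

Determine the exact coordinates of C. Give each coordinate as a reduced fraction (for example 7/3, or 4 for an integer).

C = (11, 31/2)

1. C_x = 11  [[BA ⟂ BC ⇒ -7x-4y+139=0] ∩ [|C−(9, 19)|²=65/4]]
2. C_y = 31/2  [[BA ⟂ BC ⇒ -7x-4y+139=0] ∩ [|C−(9, 19)|²=65/4]]
   so C = (11, 31/2)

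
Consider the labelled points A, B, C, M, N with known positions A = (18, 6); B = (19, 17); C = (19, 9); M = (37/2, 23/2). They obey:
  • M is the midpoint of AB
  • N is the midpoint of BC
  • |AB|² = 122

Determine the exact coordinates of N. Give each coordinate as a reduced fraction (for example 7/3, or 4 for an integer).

1. N_x = 19  [2·N = B+C = (19, 17)+(19, 9)]
2. N_y = 13  [2·N = B+C = (19, 17)+(19, 9)]
   so N = (19, 13)

N = (19, 13)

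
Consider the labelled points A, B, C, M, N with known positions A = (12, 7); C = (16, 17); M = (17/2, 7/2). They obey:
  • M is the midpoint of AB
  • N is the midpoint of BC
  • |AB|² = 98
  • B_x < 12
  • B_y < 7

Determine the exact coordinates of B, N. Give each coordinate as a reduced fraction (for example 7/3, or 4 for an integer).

B = (5, 0)
N = (21/2, 17/2)

1. B_x = 5  [B = 2·M−A = 2·(17/2, 7/2)−(12, 7)]
2. B_y = 0  [B = 2·M−A = 2·(17/2, 7/2)−(12, 7)]
   so B = (5, 0)
3. N_x = 21/2  [2·N = B+C = (5, 0)+(16, 17)]
4. N_y = 17/2  [2·N = B+C = (5, 0)+(16, 17)]
   so N = (21/2, 17/2)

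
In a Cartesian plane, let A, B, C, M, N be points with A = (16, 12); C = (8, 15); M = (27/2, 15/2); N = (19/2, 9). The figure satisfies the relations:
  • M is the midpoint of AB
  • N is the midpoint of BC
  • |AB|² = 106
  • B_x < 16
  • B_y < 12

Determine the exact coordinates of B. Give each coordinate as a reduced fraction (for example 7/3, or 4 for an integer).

1. B_x = 11  [B = 2·M−A = 2·(27/2, 15/2)−(16, 12)]
2. B_y = 3  [B = 2·M−A = 2·(27/2, 15/2)−(16, 12)]
   so B = (11, 3)

B = (11, 3)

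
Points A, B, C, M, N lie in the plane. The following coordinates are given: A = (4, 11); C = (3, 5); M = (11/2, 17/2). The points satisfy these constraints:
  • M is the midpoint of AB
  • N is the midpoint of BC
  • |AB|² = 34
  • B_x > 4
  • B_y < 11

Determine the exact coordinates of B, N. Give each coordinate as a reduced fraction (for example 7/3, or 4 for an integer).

1. B_x = 7  [B = 2·M−A = 2·(11/2, 17/2)−(4, 11)]
2. B_y = 6  [B = 2·M−A = 2·(11/2, 17/2)−(4, 11)]
   so B = (7, 6)
3. N_x = 5  [2·N = B+C = (7, 6)+(3, 5)]
4. N_y = 11/2  [2·N = B+C = (7, 6)+(3, 5)]
   so N = (5, 11/2)

B = (7, 6)
N = (5, 11/2)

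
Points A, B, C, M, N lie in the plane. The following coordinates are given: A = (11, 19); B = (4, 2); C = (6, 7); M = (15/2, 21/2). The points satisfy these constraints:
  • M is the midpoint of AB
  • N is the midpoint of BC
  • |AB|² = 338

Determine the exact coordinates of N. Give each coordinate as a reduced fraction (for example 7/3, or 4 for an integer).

1. N_x = 5  [2·N = B+C = (4, 2)+(6, 7)]
2. N_y = 9/2  [2·N = B+C = (4, 2)+(6, 7)]
   so N = (5, 9/2)

N = (5, 9/2)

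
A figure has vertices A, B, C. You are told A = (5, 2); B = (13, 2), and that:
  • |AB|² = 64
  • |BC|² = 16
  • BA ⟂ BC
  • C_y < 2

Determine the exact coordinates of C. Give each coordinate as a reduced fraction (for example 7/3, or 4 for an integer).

C = (13, -2)

1. C_x = 13  [[BA ⟂ BC ⇒ -8x+104=0] ∩ [|C−(13, 2)|²=16]]
2. C_y = -2  [[BA ⟂ BC ⇒ -8x+104=0] ∩ [|C−(13, 2)|²=16]]
   so C = (13, -2)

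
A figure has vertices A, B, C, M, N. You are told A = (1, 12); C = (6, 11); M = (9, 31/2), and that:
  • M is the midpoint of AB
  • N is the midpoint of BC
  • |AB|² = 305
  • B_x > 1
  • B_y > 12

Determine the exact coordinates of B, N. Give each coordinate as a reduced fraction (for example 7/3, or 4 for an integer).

B = (17, 19)
N = (23/2, 15)

1. B_x = 17  [B = 2·M−A = 2·(9, 31/2)−(1, 12)]
2. B_y = 19  [B = 2·M−A = 2·(9, 31/2)−(1, 12)]
   so B = (17, 19)
3. N_x = 23/2  [2·N = B+C = (17, 19)+(6, 11)]
4. N_y = 15  [2·N = B+C = (17, 19)+(6, 11)]
   so N = (23/2, 15)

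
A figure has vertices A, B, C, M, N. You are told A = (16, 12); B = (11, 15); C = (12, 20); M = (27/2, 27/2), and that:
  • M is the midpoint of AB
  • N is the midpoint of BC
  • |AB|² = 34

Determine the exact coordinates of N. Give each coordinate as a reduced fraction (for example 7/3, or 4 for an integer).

N = (23/2, 35/2)

1. N_x = 23/2  [2·N = B+C = (11, 15)+(12, 20)]
2. N_y = 35/2  [2·N = B+C = (11, 15)+(12, 20)]
   so N = (23/2, 35/2)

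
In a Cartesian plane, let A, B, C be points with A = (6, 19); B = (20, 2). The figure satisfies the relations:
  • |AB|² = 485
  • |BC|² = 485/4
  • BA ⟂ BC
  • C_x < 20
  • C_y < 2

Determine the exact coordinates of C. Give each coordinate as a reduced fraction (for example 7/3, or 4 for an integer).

1. C_x = 23/2  [[BA ⟂ BC ⇒ -14x+17y+246=0] ∩ [|C−(20, 2)|²=485/4]]
2. C_y = -5  [[BA ⟂ BC ⇒ -14x+17y+246=0] ∩ [|C−(20, 2)|²=485/4]]
   so C = (23/2, -5)

C = (23/2, -5)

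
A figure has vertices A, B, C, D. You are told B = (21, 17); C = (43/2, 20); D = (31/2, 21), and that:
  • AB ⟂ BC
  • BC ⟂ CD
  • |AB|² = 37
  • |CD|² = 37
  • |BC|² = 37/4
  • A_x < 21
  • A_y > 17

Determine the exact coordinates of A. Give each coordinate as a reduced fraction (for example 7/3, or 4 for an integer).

A = (15, 18)

1. A_x = 15  [[AB ⟂ BC ⇒ -1/2x-3y+123/2=0] ∩ [|A−(21, 17)|²=37]]
2. A_y = 18  [[AB ⟂ BC ⇒ -1/2x-3y+123/2=0] ∩ [|A−(21, 17)|²=37]]
   so A = (15, 18)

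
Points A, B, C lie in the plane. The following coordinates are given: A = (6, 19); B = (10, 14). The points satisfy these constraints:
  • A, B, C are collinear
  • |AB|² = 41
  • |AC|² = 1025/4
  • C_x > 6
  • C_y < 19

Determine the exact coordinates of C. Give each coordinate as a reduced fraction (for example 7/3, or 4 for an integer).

C = (16, 13/2)

1. C_x = 16  [[A, B, C are collinear ⇒ 5x+4y-106=0] ∩ [|C−(6, 19)|²=1025/4]]
2. C_y = 13/2  [[A, B, C are collinear ⇒ 5x+4y-106=0] ∩ [|C−(6, 19)|²=1025/4]]
   so C = (16, 13/2)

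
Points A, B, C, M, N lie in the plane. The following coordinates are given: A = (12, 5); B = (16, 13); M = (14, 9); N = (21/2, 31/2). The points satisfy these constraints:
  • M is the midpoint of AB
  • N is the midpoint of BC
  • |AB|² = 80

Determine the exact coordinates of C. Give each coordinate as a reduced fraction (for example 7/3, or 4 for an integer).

1. C_x = 5  [C = 2·N−B = 2·(21/2, 31/2)−(16, 13)]
2. C_y = 18  [C = 2·N−B = 2·(21/2, 31/2)−(16, 13)]
   so C = (5, 18)

C = (5, 18)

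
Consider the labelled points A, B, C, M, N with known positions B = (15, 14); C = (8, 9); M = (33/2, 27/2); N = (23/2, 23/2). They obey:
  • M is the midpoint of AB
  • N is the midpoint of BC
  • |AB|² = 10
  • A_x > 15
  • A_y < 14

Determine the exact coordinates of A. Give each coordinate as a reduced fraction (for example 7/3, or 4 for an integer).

1. A_x = 18  [A = 2·M−B = 2·(33/2, 27/2)−(15, 14)]
2. A_y = 13  [A = 2·M−B = 2·(33/2, 27/2)−(15, 14)]
   so A = (18, 13)

A = (18, 13)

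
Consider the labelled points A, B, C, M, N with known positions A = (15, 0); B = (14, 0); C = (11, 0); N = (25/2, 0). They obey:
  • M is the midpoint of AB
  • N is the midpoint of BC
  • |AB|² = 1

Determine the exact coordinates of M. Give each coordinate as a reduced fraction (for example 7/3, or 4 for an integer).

1. M_x = 29/2  [2·M = A+B = (15, 0)+(14, 0)]
2. M_y = 0  [2·M = A+B = (15, 0)+(14, 0)]
   so M = (29/2, 0)

M = (29/2, 0)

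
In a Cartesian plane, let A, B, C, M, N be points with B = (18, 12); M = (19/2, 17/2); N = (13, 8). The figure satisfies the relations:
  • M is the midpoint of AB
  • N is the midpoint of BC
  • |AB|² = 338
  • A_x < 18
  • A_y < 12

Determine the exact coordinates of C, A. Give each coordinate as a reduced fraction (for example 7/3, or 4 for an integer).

1. A_x = 1  [A = 2·M−B = 2·(19/2, 17/2)−(18, 12)]
2. A_y = 5  [A = 2·M−B = 2·(19/2, 17/2)−(18, 12)]
   so A = (1, 5)
3. C_x = 8  [C = 2·N−B = 2·(13, 8)−(18, 12)]
4. C_y = 4  [C = 2·N−B = 2·(13, 8)−(18, 12)]
   so C = (8, 4)

C = (8, 4)
A = (1, 5)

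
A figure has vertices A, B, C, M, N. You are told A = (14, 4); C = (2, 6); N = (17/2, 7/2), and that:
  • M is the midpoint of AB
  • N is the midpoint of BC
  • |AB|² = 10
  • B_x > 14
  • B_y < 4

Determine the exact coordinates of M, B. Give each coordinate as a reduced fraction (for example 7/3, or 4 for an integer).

M = (29/2, 5/2)
B = (15, 1)

1. B_x = 15  [B = 2·N−C = 2·(17/2, 7/2)−(2, 6)]
2. B_y = 1  [B = 2·N−C = 2·(17/2, 7/2)−(2, 6)]
   so B = (15, 1)
3. M_x = 29/2  [2·M = A+B = (14, 4)+(15, 1)]
4. M_y = 5/2  [2·M = A+B = (14, 4)+(15, 1)]
   so M = (29/2, 5/2)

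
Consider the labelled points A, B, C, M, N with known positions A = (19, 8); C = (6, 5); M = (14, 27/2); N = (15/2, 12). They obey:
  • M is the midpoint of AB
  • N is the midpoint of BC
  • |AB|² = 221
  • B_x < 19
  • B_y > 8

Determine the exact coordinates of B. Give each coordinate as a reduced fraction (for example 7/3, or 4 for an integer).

1. B_x = 9  [B = 2·M−A = 2·(14, 27/2)−(19, 8)]
2. B_y = 19  [B = 2·M−A = 2·(14, 27/2)−(19, 8)]
   so B = (9, 19)

B = (9, 19)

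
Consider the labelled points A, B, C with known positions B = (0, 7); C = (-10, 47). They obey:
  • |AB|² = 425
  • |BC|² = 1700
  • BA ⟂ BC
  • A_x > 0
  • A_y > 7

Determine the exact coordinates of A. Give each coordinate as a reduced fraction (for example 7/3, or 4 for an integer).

A = (20, 12)

1. A_x = 20  [[BA ⟂ BC ⇒ -10x+40y-280=0] ∩ [|A−(0, 7)|²=425]]
2. A_y = 12  [[BA ⟂ BC ⇒ -10x+40y-280=0] ∩ [|A−(0, 7)|²=425]]
   so A = (20, 12)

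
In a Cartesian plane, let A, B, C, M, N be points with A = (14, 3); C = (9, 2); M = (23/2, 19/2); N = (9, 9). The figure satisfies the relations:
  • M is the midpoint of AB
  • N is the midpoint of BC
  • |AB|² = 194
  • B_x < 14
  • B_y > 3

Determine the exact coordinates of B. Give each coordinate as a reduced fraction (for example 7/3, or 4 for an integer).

1. B_x = 9  [B = 2·M−A = 2·(23/2, 19/2)−(14, 3)]
2. B_y = 16  [B = 2·M−A = 2·(23/2, 19/2)−(14, 3)]
   so B = (9, 16)

B = (9, 16)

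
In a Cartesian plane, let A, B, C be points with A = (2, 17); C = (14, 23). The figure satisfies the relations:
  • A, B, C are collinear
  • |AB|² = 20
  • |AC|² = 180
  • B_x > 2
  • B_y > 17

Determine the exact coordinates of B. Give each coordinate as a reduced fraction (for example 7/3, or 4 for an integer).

B = (6, 19)

1. B_x = 6  [[A, B, C are collinear ⇒ 6x-12y+192=0] ∩ [|B−(2, 17)|²=20]]
2. B_y = 19  [[A, B, C are collinear ⇒ 6x-12y+192=0] ∩ [|B−(2, 17)|²=20]]
   so B = (6, 19)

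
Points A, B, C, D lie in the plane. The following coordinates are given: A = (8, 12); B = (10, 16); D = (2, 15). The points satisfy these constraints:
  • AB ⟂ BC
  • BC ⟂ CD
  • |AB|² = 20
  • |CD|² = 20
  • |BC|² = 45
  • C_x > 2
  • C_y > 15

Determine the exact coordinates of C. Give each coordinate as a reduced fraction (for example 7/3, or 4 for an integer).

C = (4, 19)

1. C_x = 4  [[AB ⟂ BC ⇒ 2x+4y-84=0] ∩ [|C−(2, 15)|²=20]]
2. C_y = 19  [[AB ⟂ BC ⇒ 2x+4y-84=0] ∩ [|C−(2, 15)|²=20]]
   so C = (4, 19)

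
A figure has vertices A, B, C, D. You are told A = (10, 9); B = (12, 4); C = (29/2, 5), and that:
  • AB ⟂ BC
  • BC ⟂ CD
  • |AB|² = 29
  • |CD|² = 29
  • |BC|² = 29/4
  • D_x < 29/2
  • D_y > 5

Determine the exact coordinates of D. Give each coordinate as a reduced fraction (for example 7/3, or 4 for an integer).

1. D_x = 25/2  [[BC ⟂ CD ⇒ 5/2x+1y-165/4=0] ∩ [|D−(29/2, 5)|²=29]]
2. D_y = 10  [[BC ⟂ CD ⇒ 5/2x+1y-165/4=0] ∩ [|D−(29/2, 5)|²=29]]
   so D = (25/2, 10)

D = (25/2, 10)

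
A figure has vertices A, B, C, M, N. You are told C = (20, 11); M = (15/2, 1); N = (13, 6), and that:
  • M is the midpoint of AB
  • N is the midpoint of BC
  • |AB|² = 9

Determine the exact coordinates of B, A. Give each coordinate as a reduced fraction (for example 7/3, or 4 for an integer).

B = (6, 1)
A = (9, 1)

1. B_x = 6  [B = 2·N−C = 2·(13, 6)−(20, 11)]
2. B_y = 1  [B = 2·N−C = 2·(13, 6)−(20, 11)]
   so B = (6, 1)
3. A_x = 9  [A = 2·M−B = 2·(15/2, 1)−(6, 1)]
4. A_y = 1  [A = 2·M−B = 2·(15/2, 1)−(6, 1)]
   so A = (9, 1)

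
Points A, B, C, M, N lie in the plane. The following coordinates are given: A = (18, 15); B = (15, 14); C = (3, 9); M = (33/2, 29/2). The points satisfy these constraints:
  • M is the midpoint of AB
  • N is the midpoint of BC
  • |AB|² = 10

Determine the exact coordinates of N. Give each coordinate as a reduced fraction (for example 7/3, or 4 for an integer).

N = (9, 23/2)

1. N_x = 9  [2·N = B+C = (15, 14)+(3, 9)]
2. N_y = 23/2  [2·N = B+C = (15, 14)+(3, 9)]
   so N = (9, 23/2)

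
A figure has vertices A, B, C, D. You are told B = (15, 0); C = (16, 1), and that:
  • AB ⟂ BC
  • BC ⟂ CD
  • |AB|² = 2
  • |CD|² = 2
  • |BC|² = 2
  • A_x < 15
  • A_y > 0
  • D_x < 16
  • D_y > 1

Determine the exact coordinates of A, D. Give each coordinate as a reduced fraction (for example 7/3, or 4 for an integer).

1. A_x = 14  [[AB ⟂ BC ⇒ -1x-1y+15=0] ∩ [|A−(15, 0)|²=2]]
2. A_y = 1  [[AB ⟂ BC ⇒ -1x-1y+15=0] ∩ [|A−(15, 0)|²=2]]
   so A = (14, 1)
3. D_x = 15  [[BC ⟂ CD ⇒ 1x+1y-17=0] ∩ [|D−(16, 1)|²=2]]
4. D_y = 2  [[BC ⟂ CD ⇒ 1x+1y-17=0] ∩ [|D−(16, 1)|²=2]]
   so D = (15, 2)

A = (14, 1)
D = (15, 2)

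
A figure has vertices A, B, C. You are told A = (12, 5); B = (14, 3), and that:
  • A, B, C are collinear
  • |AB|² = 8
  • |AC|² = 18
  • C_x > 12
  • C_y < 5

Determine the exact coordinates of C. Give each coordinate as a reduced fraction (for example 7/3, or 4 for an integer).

C = (15, 2)

1. C_x = 15  [[A, B, C are collinear ⇒ 2x+2y-34=0] ∩ [|C−(12, 5)|²=18]]
2. C_y = 2  [[A, B, C are collinear ⇒ 2x+2y-34=0] ∩ [|C−(12, 5)|²=18]]
   so C = (15, 2)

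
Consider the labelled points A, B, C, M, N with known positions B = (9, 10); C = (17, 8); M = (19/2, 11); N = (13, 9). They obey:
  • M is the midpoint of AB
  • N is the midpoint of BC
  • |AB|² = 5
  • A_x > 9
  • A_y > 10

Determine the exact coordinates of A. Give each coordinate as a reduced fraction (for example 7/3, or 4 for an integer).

1. A_x = 10  [A = 2·M−B = 2·(19/2, 11)−(9, 10)]
2. A_y = 12  [A = 2·M−B = 2·(19/2, 11)−(9, 10)]
   so A = (10, 12)

A = (10, 12)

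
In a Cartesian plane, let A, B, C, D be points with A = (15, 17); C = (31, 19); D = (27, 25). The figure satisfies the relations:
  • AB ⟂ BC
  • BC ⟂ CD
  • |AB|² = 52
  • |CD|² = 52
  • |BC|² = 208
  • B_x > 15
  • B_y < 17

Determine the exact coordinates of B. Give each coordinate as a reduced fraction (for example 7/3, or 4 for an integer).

B = (19, 11)

1. B_x = 19  [[BC ⟂ CD ⇒ 4x-6y-10=0] ∩ [|B−(15, 17)|²=52]]
2. B_y = 11  [[BC ⟂ CD ⇒ 4x-6y-10=0] ∩ [|B−(15, 17)|²=52]]
   so B = (19, 11)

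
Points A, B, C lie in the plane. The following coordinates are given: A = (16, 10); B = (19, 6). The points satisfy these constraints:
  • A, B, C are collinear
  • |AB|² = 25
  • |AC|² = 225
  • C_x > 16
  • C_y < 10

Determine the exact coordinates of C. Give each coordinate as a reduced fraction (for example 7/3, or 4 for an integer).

1. C_x = 25  [[A, B, C are collinear ⇒ 4x+3y-94=0] ∩ [|C−(16, 10)|²=225]]
2. C_y = -2  [[A, B, C are collinear ⇒ 4x+3y-94=0] ∩ [|C−(16, 10)|²=225]]
   so C = (25, -2)

C = (25, -2)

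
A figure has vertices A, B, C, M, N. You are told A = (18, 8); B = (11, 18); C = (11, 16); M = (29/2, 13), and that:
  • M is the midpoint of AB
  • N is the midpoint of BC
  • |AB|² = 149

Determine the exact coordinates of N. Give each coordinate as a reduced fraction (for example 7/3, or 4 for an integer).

N = (11, 17)

1. N_x = 11  [2·N = B+C = (11, 18)+(11, 16)]
2. N_y = 17  [2·N = B+C = (11, 18)+(11, 16)]
   so N = (11, 17)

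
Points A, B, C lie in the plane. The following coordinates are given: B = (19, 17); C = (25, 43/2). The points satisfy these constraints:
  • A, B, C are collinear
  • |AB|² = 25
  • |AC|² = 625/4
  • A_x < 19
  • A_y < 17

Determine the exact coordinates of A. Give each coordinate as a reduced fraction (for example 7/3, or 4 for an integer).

A = (15, 14)

1. A_x = 15  [[A, B, C are collinear ⇒ -9/2x+6y-33/2=0] ∩ [|A−(19, 17)|²=25]]
2. A_y = 14  [[A, B, C are collinear ⇒ -9/2x+6y-33/2=0] ∩ [|A−(19, 17)|²=25]]
   so A = (15, 14)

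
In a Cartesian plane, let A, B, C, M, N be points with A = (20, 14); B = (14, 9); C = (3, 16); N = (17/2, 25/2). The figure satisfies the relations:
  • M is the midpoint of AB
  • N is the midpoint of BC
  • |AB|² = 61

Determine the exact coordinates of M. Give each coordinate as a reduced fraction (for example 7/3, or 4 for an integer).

M = (17, 23/2)

1. M_x = 17  [2·M = A+B = (20, 14)+(14, 9)]
2. M_y = 23/2  [2·M = A+B = (20, 14)+(14, 9)]
   so M = (17, 23/2)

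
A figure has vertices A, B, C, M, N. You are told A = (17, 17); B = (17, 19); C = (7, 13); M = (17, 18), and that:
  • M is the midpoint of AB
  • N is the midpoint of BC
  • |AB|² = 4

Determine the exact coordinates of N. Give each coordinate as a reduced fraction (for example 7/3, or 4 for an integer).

1. N_x = 12  [2·N = B+C = (17, 19)+(7, 13)]
2. N_y = 16  [2·N = B+C = (17, 19)+(7, 13)]
   so N = (12, 16)

N = (12, 16)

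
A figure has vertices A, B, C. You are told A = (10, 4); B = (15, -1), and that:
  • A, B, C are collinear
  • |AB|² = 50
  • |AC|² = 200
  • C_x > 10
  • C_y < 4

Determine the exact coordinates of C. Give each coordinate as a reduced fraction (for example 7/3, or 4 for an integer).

1. C_x = 20  [[A, B, C are collinear ⇒ 5x+5y-70=0] ∩ [|C−(10, 4)|²=200]]
2. C_y = -6  [[A, B, C are collinear ⇒ 5x+5y-70=0] ∩ [|C−(10, 4)|²=200]]
   so C = (20, -6)

C = (20, -6)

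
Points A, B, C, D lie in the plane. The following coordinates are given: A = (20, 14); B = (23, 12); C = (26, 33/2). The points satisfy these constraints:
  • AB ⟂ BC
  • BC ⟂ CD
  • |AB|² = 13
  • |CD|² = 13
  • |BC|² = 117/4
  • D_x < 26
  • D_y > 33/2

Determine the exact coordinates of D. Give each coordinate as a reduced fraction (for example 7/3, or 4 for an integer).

1. D_x = 23  [[BC ⟂ CD ⇒ 3x+9/2y-609/4=0] ∩ [|D−(26, 33/2)|²=13]]
2. D_y = 37/2  [[BC ⟂ CD ⇒ 3x+9/2y-609/4=0] ∩ [|D−(26, 33/2)|²=13]]
   so D = (23, 37/2)

D = (23, 37/2)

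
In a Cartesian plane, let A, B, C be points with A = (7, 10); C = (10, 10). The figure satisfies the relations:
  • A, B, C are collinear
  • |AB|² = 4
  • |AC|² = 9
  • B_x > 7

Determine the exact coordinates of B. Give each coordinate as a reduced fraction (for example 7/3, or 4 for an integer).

1. B_x = 9  [[A, B, C are collinear ⇒ -3y+30=0] ∩ [|B−(7, 10)|²=4]]
2. B_y = 10  [[A, B, C are collinear ⇒ -3y+30=0] ∩ [|B−(7, 10)|²=4]]
   so B = (9, 10)

B = (9, 10)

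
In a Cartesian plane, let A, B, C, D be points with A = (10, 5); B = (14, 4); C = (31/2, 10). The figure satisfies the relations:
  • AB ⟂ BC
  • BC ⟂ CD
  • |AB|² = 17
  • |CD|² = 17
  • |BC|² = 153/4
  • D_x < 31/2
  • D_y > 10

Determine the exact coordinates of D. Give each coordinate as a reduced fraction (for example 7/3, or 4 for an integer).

D = (23/2, 11)

1. D_x = 23/2  [[BC ⟂ CD ⇒ 3/2x+6y-333/4=0] ∩ [|D−(31/2, 10)|²=17]]
2. D_y = 11  [[BC ⟂ CD ⇒ 3/2x+6y-333/4=0] ∩ [|D−(31/2, 10)|²=17]]
   so D = (23/2, 11)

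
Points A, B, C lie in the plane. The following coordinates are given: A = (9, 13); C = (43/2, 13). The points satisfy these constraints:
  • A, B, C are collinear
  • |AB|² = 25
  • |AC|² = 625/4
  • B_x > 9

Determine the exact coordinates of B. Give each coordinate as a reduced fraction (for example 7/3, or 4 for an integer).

B = (14, 13)

1. B_x = 14  [[A, B, C are collinear ⇒ -25/2y+325/2=0] ∩ [|B−(9, 13)|²=25]]
2. B_y = 13  [[A, B, C are collinear ⇒ -25/2y+325/2=0] ∩ [|B−(9, 13)|²=25]]
   so B = (14, 13)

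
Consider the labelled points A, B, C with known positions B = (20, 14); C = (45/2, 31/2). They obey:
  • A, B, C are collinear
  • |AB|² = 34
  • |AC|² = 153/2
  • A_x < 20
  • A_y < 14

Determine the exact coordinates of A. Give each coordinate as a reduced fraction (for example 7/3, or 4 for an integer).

1. A_x = 15  [[A, B, C are collinear ⇒ -3/2x+5/2y-5=0] ∩ [|A−(20, 14)|²=34]]
2. A_y = 11  [[A, B, C are collinear ⇒ -3/2x+5/2y-5=0] ∩ [|A−(20, 14)|²=34]]
   so A = (15, 11)

A = (15, 11)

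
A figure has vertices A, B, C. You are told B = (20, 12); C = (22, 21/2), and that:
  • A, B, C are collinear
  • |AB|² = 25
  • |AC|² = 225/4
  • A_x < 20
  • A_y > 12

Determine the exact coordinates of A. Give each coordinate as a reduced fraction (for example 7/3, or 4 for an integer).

A = (16, 15)

1. A_x = 16  [[A, B, C are collinear ⇒ 3/2x+2y-54=0] ∩ [|A−(20, 12)|²=25]]
2. A_y = 15  [[A, B, C are collinear ⇒ 3/2x+2y-54=0] ∩ [|A−(20, 12)|²=25]]
   so A = (16, 15)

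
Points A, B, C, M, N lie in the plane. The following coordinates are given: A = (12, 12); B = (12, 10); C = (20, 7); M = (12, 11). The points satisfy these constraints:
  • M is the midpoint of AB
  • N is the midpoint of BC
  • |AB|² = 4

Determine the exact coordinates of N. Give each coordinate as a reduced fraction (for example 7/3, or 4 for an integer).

N = (16, 17/2)

1. N_x = 16  [2·N = B+C = (12, 10)+(20, 7)]
2. N_y = 17/2  [2·N = B+C = (12, 10)+(20, 7)]
   so N = (16, 17/2)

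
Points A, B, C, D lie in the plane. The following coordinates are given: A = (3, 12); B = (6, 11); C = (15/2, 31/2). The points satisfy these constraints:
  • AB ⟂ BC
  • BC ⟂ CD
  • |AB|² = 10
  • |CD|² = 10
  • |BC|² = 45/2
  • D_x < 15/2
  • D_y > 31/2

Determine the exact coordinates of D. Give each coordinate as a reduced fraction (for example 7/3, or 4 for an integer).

1. D_x = 9/2  [[BC ⟂ CD ⇒ 3/2x+9/2y-81=0] ∩ [|D−(15/2, 31/2)|²=10]]
2. D_y = 33/2  [[BC ⟂ CD ⇒ 3/2x+9/2y-81=0] ∩ [|D−(15/2, 31/2)|²=10]]
   so D = (9/2, 33/2)

D = (9/2, 33/2)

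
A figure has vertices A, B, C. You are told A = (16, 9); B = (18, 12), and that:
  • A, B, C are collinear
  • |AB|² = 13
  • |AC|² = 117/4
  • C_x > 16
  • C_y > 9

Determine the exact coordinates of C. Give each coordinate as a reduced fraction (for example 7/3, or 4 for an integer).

1. C_x = 19  [[A, B, C are collinear ⇒ -3x+2y+30=0] ∩ [|C−(16, 9)|²=117/4]]
2. C_y = 27/2  [[A, B, C are collinear ⇒ -3x+2y+30=0] ∩ [|C−(16, 9)|²=117/4]]
   so C = (19, 27/2)

C = (19, 27/2)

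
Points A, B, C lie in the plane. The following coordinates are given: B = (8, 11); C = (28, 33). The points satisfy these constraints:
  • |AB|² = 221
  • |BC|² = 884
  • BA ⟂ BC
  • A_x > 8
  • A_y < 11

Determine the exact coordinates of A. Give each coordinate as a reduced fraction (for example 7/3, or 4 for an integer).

A = (19, 1)

1. A_x = 19  [[BA ⟂ BC ⇒ 20x+22y-402=0] ∩ [|A−(8, 11)|²=221]]
2. A_y = 1  [[BA ⟂ BC ⇒ 20x+22y-402=0] ∩ [|A−(8, 11)|²=221]]
   so A = (19, 1)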